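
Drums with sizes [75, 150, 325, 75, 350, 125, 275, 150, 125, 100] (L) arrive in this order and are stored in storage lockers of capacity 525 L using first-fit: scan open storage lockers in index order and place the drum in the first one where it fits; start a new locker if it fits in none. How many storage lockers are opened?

4

  75 → locker 1 (new)  [load 75/525]
  150 → locker 1  [load 225/525]
  325 → locker 2 (new)  [load 325/525]
  75 → locker 1  [load 300/525]
  350 → locker 3 (new)  [load 350/525]
  125 → locker 1  [load 425/525]
  275 → locker 4 (new)  [load 275/525]
  150 → locker 2  [load 475/525]
  125 → locker 3  [load 475/525]
  100 → locker 1  [load 525/525]
4 storage lockers opened.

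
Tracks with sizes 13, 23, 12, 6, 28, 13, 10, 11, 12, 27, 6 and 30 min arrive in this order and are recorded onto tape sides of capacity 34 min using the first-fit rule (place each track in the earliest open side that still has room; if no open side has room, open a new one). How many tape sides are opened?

  13 → side 1 (new)  [load 13/34]
  23 → side 2 (new)  [load 23/34]
  12 → side 1  [load 25/34]
  6 → side 1  [load 31/34]
  28 → side 3 (new)  [load 28/34]
  13 → side 4 (new)  [load 13/34]
  10 → side 2  [load 33/34]
  11 → side 4  [load 24/34]
  12 → side 5 (new)  [load 12/34]
  27 → side 6 (new)  [load 27/34]
  6 → side 3  [load 34/34]
  30 → side 7 (new)  [load 30/34]
7 tape sides opened.

7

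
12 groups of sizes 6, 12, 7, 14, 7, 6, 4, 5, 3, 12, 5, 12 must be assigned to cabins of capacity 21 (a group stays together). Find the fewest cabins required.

5

Total = 14 + 12 + 12 + 12 + 7 + 7 + 6 + 6 + 5 + 5 + 4 + 3 = 93.
Lower bound: ⌈93/21⌉ = 5 cabins.
A packing using 5 cabins:
  cabin 1: 14 + 7 = 21
  cabin 2: 12 + 7 = 19
  cabin 3: 12 + 6 + 3 = 21
  cabin 4: 12 + 6 = 18
  cabin 5: 5 + 5 + 4 = 14
This matches the lower bound, so 5 is optimal.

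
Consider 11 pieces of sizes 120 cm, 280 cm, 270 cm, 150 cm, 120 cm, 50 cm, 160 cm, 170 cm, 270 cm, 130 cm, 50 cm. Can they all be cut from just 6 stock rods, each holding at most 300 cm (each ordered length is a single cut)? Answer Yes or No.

Total = 1770 cm; ⌈1770/300⌉ = 6.
The bound of 6 does not rule out 6, but exhaustive search shows no assignment into 6 stock rods of capacity 300 cm exists — the minimum is 7.

No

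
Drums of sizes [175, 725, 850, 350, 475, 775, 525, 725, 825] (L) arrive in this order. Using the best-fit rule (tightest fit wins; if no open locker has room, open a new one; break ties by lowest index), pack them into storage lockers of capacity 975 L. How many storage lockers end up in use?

  175 → locker 1 (new)  [load 175/975]
  725 → locker 1  [load 900/975]
  850 → locker 2 (new)  [load 850/975]
  350 → locker 3 (new)  [load 350/975]
  475 → locker 3  [load 825/975]
  775 → locker 4 (new)  [load 775/975]
  525 → locker 5 (new)  [load 525/975]
  725 → locker 6 (new)  [load 725/975]
  825 → locker 7 (new)  [load 825/975]
7 storage lockers opened.

7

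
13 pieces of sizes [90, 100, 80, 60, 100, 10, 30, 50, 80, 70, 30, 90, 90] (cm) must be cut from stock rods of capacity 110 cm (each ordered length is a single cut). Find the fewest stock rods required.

Total = 100 + 100 + 90 + 90 + 90 + 80 + 80 + 70 + 60 + 50 + 30 + 30 + 10 = 880 cm.
Lower bound: ⌈880/110⌉ = 8 stock rods.
Also, 9 pieces each exceed 55 cm, and no two of those can share a stock rod, so at least 9 stock rods are needed.
A packing using 9 stock rods:
  stock rod 1: 100 + 10 = 110
  stock rod 2: 100 = 100
  stock rod 3: 90 = 90
  stock rod 4: 90 = 90
  stock rod 5: 90 = 90
  stock rod 6: 80 + 30 = 110
  stock rod 7: 80 + 30 = 110
  stock rod 8: 70 = 70
  stock rod 9: 60 + 50 = 110
This matches the lower bound, so 9 is optimal.

9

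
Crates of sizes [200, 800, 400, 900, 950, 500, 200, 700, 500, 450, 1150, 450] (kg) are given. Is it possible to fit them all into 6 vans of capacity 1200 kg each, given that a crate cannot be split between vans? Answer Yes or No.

Total = 7200 kg; ⌈7200/1200⌉ = 6.
The bound of 6 does not rule out 6, but exhaustive search shows no assignment into 6 vans of capacity 1200 kg exists — the minimum is 7.

No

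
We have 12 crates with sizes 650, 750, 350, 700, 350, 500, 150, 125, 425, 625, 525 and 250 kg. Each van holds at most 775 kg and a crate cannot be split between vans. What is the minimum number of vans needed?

Total = 750 + 700 + 650 + 625 + 525 + 500 + 425 + 350 + 350 + 250 + 150 + 125 = 5400 kg.
Lower bound: ⌈5400/775⌉ = 7 vans.
A packing using 8 vans:
  van 1: 750 = 750
  van 2: 700 = 700
  van 3: 650 + 125 = 775
  van 4: 625 + 150 = 775
  van 5: 525 + 250 = 775
  van 6: 500 = 500
  van 7: 425 + 350 = 775
  van 8: 350 = 350
No arrangement into 7 vans stays within capacity, so 8 is optimal.

8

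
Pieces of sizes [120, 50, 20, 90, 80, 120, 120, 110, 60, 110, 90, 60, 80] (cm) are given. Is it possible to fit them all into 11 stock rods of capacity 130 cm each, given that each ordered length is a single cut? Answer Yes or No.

A valid assignment using 10 stock rods:
  stock rod 1: 120 = 120
  stock rod 2: 120 = 120
  stock rod 3: 120 = 120
  stock rod 4: 110 + 20 = 130
  stock rod 5: 110 = 110
  stock rod 6: 90 = 90
  stock rod 7: 90 = 90
  stock rod 8: 80 + 50 = 130
  stock rod 9: 80 = 80
  stock rod 10: 60 + 60 = 120
That uses only 10 ≤ 11, so 11 stock rods are enough.

Yes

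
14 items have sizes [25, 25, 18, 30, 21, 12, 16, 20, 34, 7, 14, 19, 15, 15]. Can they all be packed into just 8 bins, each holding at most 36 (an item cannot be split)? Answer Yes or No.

No

Total = 271; ⌈271/36⌉ = 8.
The bound of 8 does not rule out 8, but exhaustive search shows no assignment into 8 bins of capacity 36 exists — the minimum is 9.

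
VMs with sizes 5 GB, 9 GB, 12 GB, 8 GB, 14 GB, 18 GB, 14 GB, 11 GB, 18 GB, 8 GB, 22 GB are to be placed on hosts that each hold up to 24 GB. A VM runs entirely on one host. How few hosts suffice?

7

Total = 22 + 18 + 18 + 14 + 14 + 12 + 11 + 9 + 8 + 8 + 5 = 139 GB.
Lower bound: ⌈139/24⌉ = 6 hosts.
A packing using 7 hosts:
  host 1: 22 = 22
  host 2: 18 + 5 = 23
  host 3: 18 = 18
  host 4: 14 + 9 = 23
  host 5: 14 + 8 = 22
  host 6: 12 + 11 = 23
  host 7: 8 = 8
No arrangement into 6 hosts stays within capacity, so 7 is optimal.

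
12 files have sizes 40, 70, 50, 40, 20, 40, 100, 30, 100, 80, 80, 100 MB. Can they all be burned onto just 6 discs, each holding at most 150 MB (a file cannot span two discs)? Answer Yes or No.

A valid assignment using 6 discs:
  disc 1: 100 + 50 = 150
  disc 2: 100 + 40 = 140
  disc 3: 100 + 40 = 140
  disc 4: 80 + 70 = 150
  disc 5: 80 + 40 + 30 = 150
  disc 6: 20 = 20
Every load is within 150 MB, so 6 discs suffice.

Yes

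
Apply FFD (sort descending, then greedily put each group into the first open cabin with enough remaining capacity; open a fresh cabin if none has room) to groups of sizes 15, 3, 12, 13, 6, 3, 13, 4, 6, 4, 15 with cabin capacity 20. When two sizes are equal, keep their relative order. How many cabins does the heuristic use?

Sorted descending: 15, 15, 13, 13, 12, 6, 6, 4, 4, 3, 3.
  15 → cabin 1 (new)  [load 15/20]
  15 → cabin 2 (new)  [load 15/20]
  13 → cabin 3 (new)  [load 13/20]
  13 → cabin 4 (new)  [load 13/20]
  12 → cabin 5 (new)  [load 12/20]
  6 → cabin 3  [load 19/20]
  6 → cabin 4  [load 19/20]
  4 → cabin 1  [load 19/20]
  4 → cabin 2  [load 19/20]
  3 → cabin 5  [load 15/20]
  3 → cabin 5  [load 18/20]
5 cabins opened.

5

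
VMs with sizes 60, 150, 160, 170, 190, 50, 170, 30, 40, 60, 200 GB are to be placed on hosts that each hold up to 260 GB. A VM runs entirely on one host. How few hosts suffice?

Total = 200 + 190 + 170 + 170 + 160 + 150 + 60 + 60 + 50 + 40 + 30 = 1280 GB.
Lower bound: ⌈1280/260⌉ = 5 hosts.
Also, 6 VMs each exceed 130 GB, and no two of those can share a host, so at least 6 hosts are needed.
A packing using 6 hosts:
  host 1: 200 + 60 = 260
  host 2: 190 + 60 = 250
  host 3: 170 + 50 + 40 = 260
  host 4: 170 + 30 = 200
  host 5: 160 = 160
  host 6: 150 = 150
This matches the lower bound, so 6 is optimal.

6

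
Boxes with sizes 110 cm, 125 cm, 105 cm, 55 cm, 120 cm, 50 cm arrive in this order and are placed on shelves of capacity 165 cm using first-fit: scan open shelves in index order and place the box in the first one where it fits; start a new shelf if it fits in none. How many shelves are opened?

  110 → shelf 1 (new)  [load 110/165]
  125 → shelf 2 (new)  [load 125/165]
  105 → shelf 3 (new)  [load 105/165]
  55 → shelf 1  [load 165/165]
  120 → shelf 4 (new)  [load 120/165]
  50 → shelf 3  [load 155/165]
4 shelves opened.

4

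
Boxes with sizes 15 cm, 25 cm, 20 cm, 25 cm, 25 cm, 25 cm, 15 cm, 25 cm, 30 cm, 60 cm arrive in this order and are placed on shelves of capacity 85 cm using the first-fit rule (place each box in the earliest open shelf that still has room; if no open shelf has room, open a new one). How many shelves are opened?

4

  15 → shelf 1 (new)  [load 15/85]
  25 → shelf 1  [load 40/85]
  20 → shelf 1  [load 60/85]
  25 → shelf 1  [load 85/85]
  25 → shelf 2 (new)  [load 25/85]
  25 → shelf 2  [load 50/85]
  15 → shelf 2  [load 65/85]
  25 → shelf 3 (new)  [load 25/85]
  30 → shelf 3  [load 55/85]
  60 → shelf 4 (new)  [load 60/85]
4 shelves opened.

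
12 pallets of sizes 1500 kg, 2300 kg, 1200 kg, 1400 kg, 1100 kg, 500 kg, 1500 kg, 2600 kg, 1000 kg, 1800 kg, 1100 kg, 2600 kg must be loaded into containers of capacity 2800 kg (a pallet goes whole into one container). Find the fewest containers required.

7

Total = 2600 + 2600 + 2300 + 1800 + 1500 + 1500 + 1400 + 1200 + 1100 + 1100 + 1000 + 500 = 18600 kg.
Lower bound: ⌈18600/2800⌉ = 7 containers.
A packing using 7 containers:
  container 1: 2600 = 2600
  container 2: 2600 = 2600
  container 3: 2300 + 500 = 2800
  container 4: 1800 + 1000 = 2800
  container 5: 1500 + 1200 = 2700
  container 6: 1500 + 1100 = 2600
  container 7: 1400 + 1100 = 2500
This matches the lower bound, so 7 is optimal.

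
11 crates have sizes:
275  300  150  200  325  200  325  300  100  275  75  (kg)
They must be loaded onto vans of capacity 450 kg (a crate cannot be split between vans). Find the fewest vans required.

7

Total = 325 + 325 + 300 + 300 + 275 + 275 + 200 + 200 + 150 + 100 + 75 = 2525 kg.
Lower bound: ⌈2525/450⌉ = 6 vans.
A packing using 7 vans:
  van 1: 325 + 100 = 425
  van 2: 325 + 75 = 400
  van 3: 300 + 150 = 450
  van 4: 300 = 300
  van 5: 275 = 275
  van 6: 275 = 275
  van 7: 200 + 200 = 400
No arrangement into 6 vans stays within capacity, so 7 is optimal.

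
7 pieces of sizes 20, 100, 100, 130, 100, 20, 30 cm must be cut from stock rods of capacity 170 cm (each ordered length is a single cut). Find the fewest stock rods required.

4

Total = 130 + 100 + 100 + 100 + 30 + 20 + 20 = 500 cm.
Lower bound: ⌈500/170⌉ = 3 stock rods.
Also, 4 pieces each exceed 85 cm, and no two of those can share a stock rod, so at least 4 stock rods are needed.
A packing using 4 stock rods:
  stock rod 1: 130 + 30 = 160
  stock rod 2: 100 + 20 + 20 = 140
  stock rod 3: 100 = 100
  stock rod 4: 100 = 100
This matches the lower bound, so 4 is optimal.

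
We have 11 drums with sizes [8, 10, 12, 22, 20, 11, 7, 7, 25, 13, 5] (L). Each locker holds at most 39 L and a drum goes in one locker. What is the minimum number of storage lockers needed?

Total = 25 + 22 + 20 + 13 + 12 + 11 + 10 + 8 + 7 + 7 + 5 = 140 L.
Lower bound: ⌈140/39⌉ = 4 storage lockers.
A packing using 4 storage lockers:
  locker 1: 25 + 13 = 38
  locker 2: 22 + 12 + 5 = 39
  locker 3: 20 + 11 + 8 = 39
  locker 4: 10 + 7 + 7 = 24
This matches the lower bound, so 4 is optimal.

4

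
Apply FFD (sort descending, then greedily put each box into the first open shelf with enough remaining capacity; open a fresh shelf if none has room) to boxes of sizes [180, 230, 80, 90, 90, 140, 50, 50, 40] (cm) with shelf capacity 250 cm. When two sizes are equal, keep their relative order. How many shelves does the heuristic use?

Sorted descending: 230, 180, 140, 90, 90, 80, 50, 50, 40.
  230 → shelf 1 (new)  [load 230/250]
  180 → shelf 2 (new)  [load 180/250]
  140 → shelf 3 (new)  [load 140/250]
  90 → shelf 3  [load 230/250]
  90 → shelf 4 (new)  [load 90/250]
  80 → shelf 4  [load 170/250]
  50 → shelf 2  [load 230/250]
  50 → shelf 4  [load 220/250]
  40 → shelf 5 (new)  [load 40/250]
5 shelves opened.

5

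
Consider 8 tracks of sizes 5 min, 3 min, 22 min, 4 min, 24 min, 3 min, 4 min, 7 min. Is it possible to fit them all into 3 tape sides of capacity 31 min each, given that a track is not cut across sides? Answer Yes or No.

A valid assignment using 3 tape sides:
  side 1: 24 + 7 = 31
  side 2: 22 + 5 + 4 = 31
  side 3: 4 + 3 + 3 = 10
Every load is within 31 min, so 3 tape sides suffice.

Yes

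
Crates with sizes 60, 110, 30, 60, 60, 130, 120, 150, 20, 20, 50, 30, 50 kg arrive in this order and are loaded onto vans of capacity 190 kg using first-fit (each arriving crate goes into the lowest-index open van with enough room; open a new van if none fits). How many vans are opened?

  60 → van 1 (new)  [load 60/190]
  110 → van 1  [load 170/190]
  30 → van 2 (new)  [load 30/190]
  60 → van 2  [load 90/190]
  60 → van 2  [load 150/190]
  130 → van 3 (new)  [load 130/190]
  120 → van 4 (new)  [load 120/190]
  150 → van 5 (new)  [load 150/190]
  20 → van 1  [load 190/190]
  20 → van 2  [load 170/190]
  50 → van 3  [load 180/190]
  30 → van 4  [load 150/190]
  50 → van 6 (new)  [load 50/190]
6 vans opened.

6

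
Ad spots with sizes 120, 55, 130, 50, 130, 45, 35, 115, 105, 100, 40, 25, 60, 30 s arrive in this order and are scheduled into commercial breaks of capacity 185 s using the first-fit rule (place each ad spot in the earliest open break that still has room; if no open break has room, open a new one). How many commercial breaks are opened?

  120 → break 1 (new)  [load 120/185]
  55 → break 1  [load 175/185]
  130 → break 2 (new)  [load 130/185]
  50 → break 2  [load 180/185]
  130 → break 3 (new)  [load 130/185]
  45 → break 3  [load 175/185]
  35 → break 4 (new)  [load 35/185]
  115 → break 4  [load 150/185]
  105 → break 5 (new)  [load 105/185]
  100 → break 6 (new)  [load 100/185]
  40 → break 5  [load 145/185]
  25 → break 4  [load 175/185]
  60 → break 6  [load 160/185]
  30 → break 5  [load 175/185]
6 commercial breaks opened.

6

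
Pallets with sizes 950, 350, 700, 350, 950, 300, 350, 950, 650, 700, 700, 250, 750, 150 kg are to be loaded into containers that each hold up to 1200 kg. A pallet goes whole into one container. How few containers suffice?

8

Total = 950 + 950 + 950 + 750 + 700 + 700 + 700 + 650 + 350 + 350 + 350 + 300 + 250 + 150 = 8100 kg.
Lower bound: ⌈8100/1200⌉ = 7 containers.
Also, 8 pallets each exceed 600 kg, and no two of those can share a container, so at least 8 containers are needed.
A packing using 8 containers:
  container 1: 950 + 250 = 1200
  container 2: 950 + 150 = 1100
  container 3: 950 = 950
  container 4: 750 + 350 = 1100
  container 5: 700 + 350 = 1050
  container 6: 700 + 350 = 1050
  container 7: 700 + 300 = 1000
  container 8: 650 = 650
This matches the lower bound, so 8 is optimal.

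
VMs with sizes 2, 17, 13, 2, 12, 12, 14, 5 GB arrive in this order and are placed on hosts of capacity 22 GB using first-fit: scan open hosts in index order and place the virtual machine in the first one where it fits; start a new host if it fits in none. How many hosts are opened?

5

  2 → host 1 (new)  [load 2/22]
  17 → host 1  [load 19/22]
  13 → host 2 (new)  [load 13/22]
  2 → host 1  [load 21/22]
  12 → host 3 (new)  [load 12/22]
  12 → host 4 (new)  [load 12/22]
  14 → host 5 (new)  [load 14/22]
  5 → host 2  [load 18/22]
5 hosts opened.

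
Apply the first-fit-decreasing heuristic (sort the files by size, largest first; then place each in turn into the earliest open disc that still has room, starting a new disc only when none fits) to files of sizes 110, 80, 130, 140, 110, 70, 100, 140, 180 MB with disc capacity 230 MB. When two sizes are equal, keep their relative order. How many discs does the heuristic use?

Sorted descending: 180, 140, 140, 130, 110, 110, 100, 80, 70.
  180 → disc 1 (new)  [load 180/230]
  140 → disc 2 (new)  [load 140/230]
  140 → disc 3 (new)  [load 140/230]
  130 → disc 4 (new)  [load 130/230]
  110 → disc 5 (new)  [load 110/230]
  110 → disc 5  [load 220/230]
  100 → disc 4  [load 230/230]
  80 → disc 2  [load 220/230]
  70 → disc 3  [load 210/230]
5 discs opened.

5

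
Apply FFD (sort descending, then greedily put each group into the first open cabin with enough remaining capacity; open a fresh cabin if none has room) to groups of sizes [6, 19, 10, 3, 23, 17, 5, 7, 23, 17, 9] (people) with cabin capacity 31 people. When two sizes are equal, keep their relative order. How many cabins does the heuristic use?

Sorted descending: 23, 23, 19, 17, 17, 10, 9, 7, 6, 5, 3.
  23 → cabin 1 (new)  [load 23/31]
  23 → cabin 2 (new)  [load 23/31]
  19 → cabin 3 (new)  [load 19/31]
  17 → cabin 4 (new)  [load 17/31]
  17 → cabin 5 (new)  [load 17/31]
  10 → cabin 3  [load 29/31]
  9 → cabin 4  [load 26/31]
  7 → cabin 1  [load 30/31]
  6 → cabin 2  [load 29/31]
  5 → cabin 4  [load 31/31]
  3 → cabin 5  [load 20/31]
5 cabins opened.

5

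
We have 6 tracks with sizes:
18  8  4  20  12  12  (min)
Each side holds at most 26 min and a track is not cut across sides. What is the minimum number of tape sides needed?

3

Total = 20 + 18 + 12 + 12 + 8 + 4 = 74 min.
Lower bound: ⌈74/26⌉ = 3 tape sides.
A packing using 3 tape sides:
  side 1: 20 + 4 = 24
  side 2: 18 + 8 = 26
  side 3: 12 + 12 = 24
This matches the lower bound, so 3 is optimal.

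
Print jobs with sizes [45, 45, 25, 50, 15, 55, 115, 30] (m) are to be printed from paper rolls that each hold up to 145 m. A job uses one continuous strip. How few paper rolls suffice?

Total = 115 + 55 + 50 + 45 + 45 + 30 + 25 + 15 = 380 m.
Lower bound: ⌈380/145⌉ = 3 paper rolls.
A packing using 3 paper rolls:
  roll 1: 115 + 30 = 145
  roll 2: 55 + 50 + 25 + 15 = 145
  roll 3: 45 + 45 = 90
This matches the lower bound, so 3 is optimal.

3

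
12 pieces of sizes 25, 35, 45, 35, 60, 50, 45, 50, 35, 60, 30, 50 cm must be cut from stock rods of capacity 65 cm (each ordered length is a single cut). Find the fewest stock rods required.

Total = 60 + 60 + 50 + 50 + 50 + 45 + 45 + 35 + 35 + 35 + 30 + 25 = 520 cm.
Lower bound: ⌈520/65⌉ = 8 stock rods.
Also, 10 pieces each exceed 65/2 cm, and no two of those can share a stock rod, so at least 10 stock rods are needed.
A packing using 10 stock rods:
  stock rod 1: 60 = 60
  stock rod 2: 60 = 60
  stock rod 3: 50 = 50
  stock rod 4: 50 = 50
  stock rod 5: 50 = 50
  stock rod 6: 45 = 45
  stock rod 7: 45 = 45
  stock rod 8: 35 + 30 = 65
  stock rod 9: 35 + 25 = 60
  stock rod 10: 35 = 35
This matches the lower bound, so 10 is optimal.

10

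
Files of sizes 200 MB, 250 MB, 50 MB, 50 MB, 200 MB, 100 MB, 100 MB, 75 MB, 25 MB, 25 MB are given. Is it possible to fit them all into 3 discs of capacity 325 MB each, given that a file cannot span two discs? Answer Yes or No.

No

Total = 1075 MB; ⌈1075/325⌉ = 4.
At least 4 discs are required, but only 3 are allowed.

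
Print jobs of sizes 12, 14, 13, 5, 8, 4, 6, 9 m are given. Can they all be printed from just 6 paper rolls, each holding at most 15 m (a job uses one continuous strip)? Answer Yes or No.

Yes

A valid assignment using 6 paper rolls:
  roll 1: 14 = 14
  roll 2: 13 = 13
  roll 3: 12 = 12
  roll 4: 9 + 6 = 15
  roll 5: 8 + 5 = 13
  roll 6: 4 = 4
Every load is within 15 m, so 6 paper rolls suffice.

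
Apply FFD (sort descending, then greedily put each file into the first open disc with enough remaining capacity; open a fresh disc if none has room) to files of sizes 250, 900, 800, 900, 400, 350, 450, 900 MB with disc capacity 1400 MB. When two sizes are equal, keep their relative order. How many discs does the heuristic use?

4

Sorted descending: 900, 900, 900, 800, 450, 400, 350, 250.
  900 → disc 1 (new)  [load 900/1400]
  900 → disc 2 (new)  [load 900/1400]
  900 → disc 3 (new)  [load 900/1400]
  800 → disc 4 (new)  [load 800/1400]
  450 → disc 1  [load 1350/1400]
  400 → disc 2  [load 1300/1400]
  350 → disc 3  [load 1250/1400]
  250 → disc 4  [load 1050/1400]
4 discs opened.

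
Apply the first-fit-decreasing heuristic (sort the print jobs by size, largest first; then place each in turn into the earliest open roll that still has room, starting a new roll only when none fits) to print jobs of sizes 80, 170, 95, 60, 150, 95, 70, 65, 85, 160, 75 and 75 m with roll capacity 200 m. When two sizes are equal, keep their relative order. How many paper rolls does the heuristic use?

7

Sorted descending: 170, 160, 150, 95, 95, 85, 80, 75, 75, 70, 65, 60.
  170 → roll 1 (new)  [load 170/200]
  160 → roll 2 (new)  [load 160/200]
  150 → roll 3 (new)  [load 150/200]
  95 → roll 4 (new)  [load 95/200]
  95 → roll 4  [load 190/200]
  85 → roll 5 (new)  [load 85/200]
  80 → roll 5  [load 165/200]
  75 → roll 6 (new)  [load 75/200]
  75 → roll 6  [load 150/200]
  70 → roll 7 (new)  [load 70/200]
  65 → roll 7  [load 135/200]
  60 → roll 7  [load 195/200]
7 paper rolls opened.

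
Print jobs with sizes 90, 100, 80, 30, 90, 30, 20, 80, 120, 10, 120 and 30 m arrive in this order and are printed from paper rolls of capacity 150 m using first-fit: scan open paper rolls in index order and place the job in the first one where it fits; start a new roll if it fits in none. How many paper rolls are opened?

7

  90 → roll 1 (new)  [load 90/150]
  100 → roll 2 (new)  [load 100/150]
  80 → roll 3 (new)  [load 80/150]
  30 → roll 1  [load 120/150]
  90 → roll 4 (new)  [load 90/150]
  30 → roll 1  [load 150/150]
  20 → roll 2  [load 120/150]
  80 → roll 5 (new)  [load 80/150]
  120 → roll 6 (new)  [load 120/150]
  10 → roll 2  [load 130/150]
  120 → roll 7 (new)  [load 120/150]
  30 → roll 3  [load 110/150]
7 paper rolls opened.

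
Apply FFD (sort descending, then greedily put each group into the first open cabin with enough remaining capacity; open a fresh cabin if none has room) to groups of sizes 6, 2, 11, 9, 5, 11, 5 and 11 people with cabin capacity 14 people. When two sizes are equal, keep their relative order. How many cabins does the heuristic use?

5

Sorted descending: 11, 11, 11, 9, 6, 5, 5, 2.
  11 → cabin 1 (new)  [load 11/14]
  11 → cabin 2 (new)  [load 11/14]
  11 → cabin 3 (new)  [load 11/14]
  9 → cabin 4 (new)  [load 9/14]
  6 → cabin 5 (new)  [load 6/14]
  5 → cabin 4  [load 14/14]
  5 → cabin 5  [load 11/14]
  2 → cabin 1  [load 13/14]
5 cabins opened.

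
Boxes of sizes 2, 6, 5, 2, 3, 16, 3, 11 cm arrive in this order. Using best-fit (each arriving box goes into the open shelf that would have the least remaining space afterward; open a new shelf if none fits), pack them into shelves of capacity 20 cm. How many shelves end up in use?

3

  2 → shelf 1 (new)  [load 2/20]
  6 → shelf 1  [load 8/20]
  5 → shelf 1  [load 13/20]
  2 → shelf 1  [load 15/20]
  3 → shelf 1  [load 18/20]
  16 → shelf 2 (new)  [load 16/20]
  3 → shelf 2  [load 19/20]
  11 → shelf 3 (new)  [load 11/20]
3 shelves opened.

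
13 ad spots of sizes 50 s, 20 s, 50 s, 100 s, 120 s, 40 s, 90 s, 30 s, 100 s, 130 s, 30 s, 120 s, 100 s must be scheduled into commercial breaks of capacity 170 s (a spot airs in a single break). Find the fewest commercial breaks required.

Total = 130 + 120 + 120 + 100 + 100 + 100 + 90 + 50 + 50 + 40 + 30 + 30 + 20 = 980 s.
Lower bound: ⌈980/170⌉ = 6 commercial breaks.
Also, 7 ad spots each exceed 85 s, and no two of those can share a break, so at least 7 commercial breaks are needed.
A packing using 7 commercial breaks:
  break 1: 130 + 40 = 170
  break 2: 120 + 50 = 170
  break 3: 120 + 50 = 170
  break 4: 100 + 30 + 30 = 160
  break 5: 100 + 20 = 120
  break 6: 100 = 100
  break 7: 90 = 90
This matches the lower bound, so 7 is optimal.

7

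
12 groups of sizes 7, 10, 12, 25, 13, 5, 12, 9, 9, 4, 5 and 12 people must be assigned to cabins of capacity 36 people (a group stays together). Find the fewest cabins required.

Total = 25 + 13 + 12 + 12 + 12 + 10 + 9 + 9 + 7 + 5 + 5 + 4 = 123 people.
Lower bound: ⌈123/36⌉ = 4 cabins.
A packing using 4 cabins:
  cabin 1: 25 + 10 = 35
  cabin 2: 13 + 12 + 9 = 34
  cabin 3: 12 + 12 + 9 = 33
  cabin 4: 7 + 5 + 5 + 4 = 21
This matches the lower bound, so 4 is optimal.

4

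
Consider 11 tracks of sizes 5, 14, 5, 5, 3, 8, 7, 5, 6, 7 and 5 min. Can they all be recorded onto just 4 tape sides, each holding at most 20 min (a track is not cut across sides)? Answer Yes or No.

A valid assignment using 4 tape sides:
  side 1: 14 + 6 = 20
  side 2: 8 + 7 + 5 = 20
  side 3: 7 + 5 + 5 + 3 = 20
  side 4: 5 + 5 = 10
Every load is within 20 min, so 4 tape sides suffice.

Yes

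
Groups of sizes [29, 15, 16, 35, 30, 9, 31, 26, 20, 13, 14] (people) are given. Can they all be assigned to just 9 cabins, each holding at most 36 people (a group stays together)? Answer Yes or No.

Yes

A valid assignment using 8 cabins:
  cabin 1: 35 = 35
  cabin 2: 31 = 31
  cabin 3: 30 = 30
  cabin 4: 29 = 29
  cabin 5: 26 + 9 = 35
  cabin 6: 20 + 16 = 36
  cabin 7: 15 + 14 = 29
  cabin 8: 13 = 13
That uses only 8 ≤ 9, so 9 cabins are enough.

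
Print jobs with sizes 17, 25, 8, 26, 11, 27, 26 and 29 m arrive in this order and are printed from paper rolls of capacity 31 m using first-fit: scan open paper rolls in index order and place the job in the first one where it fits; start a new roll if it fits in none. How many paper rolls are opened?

  17 → roll 1 (new)  [load 17/31]
  25 → roll 2 (new)  [load 25/31]
  8 → roll 1  [load 25/31]
  26 → roll 3 (new)  [load 26/31]
  11 → roll 4 (new)  [load 11/31]
  27 → roll 5 (new)  [load 27/31]
  26 → roll 6 (new)  [load 26/31]
  29 → roll 7 (new)  [load 29/31]
7 paper rolls opened.

7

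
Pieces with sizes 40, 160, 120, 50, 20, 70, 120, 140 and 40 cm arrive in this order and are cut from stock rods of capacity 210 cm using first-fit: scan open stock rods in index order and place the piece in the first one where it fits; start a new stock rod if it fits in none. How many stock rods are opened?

  40 → stock rod 1 (new)  [load 40/210]
  160 → stock rod 1  [load 200/210]
  120 → stock rod 2 (new)  [load 120/210]
  50 → stock rod 2  [load 170/210]
  20 → stock rod 2  [load 190/210]
  70 → stock rod 3 (new)  [load 70/210]
  120 → stock rod 3  [load 190/210]
  140 → stock rod 4 (new)  [load 140/210]
  40 → stock rod 4  [load 180/210]
4 stock rods opened.

4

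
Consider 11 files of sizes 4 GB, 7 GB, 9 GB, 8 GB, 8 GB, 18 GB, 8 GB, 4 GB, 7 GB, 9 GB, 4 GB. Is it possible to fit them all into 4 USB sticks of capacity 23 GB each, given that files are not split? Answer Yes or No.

Yes

A valid assignment using 4 USB sticks:
  USB stick 1: 18 + 4 = 22
  USB stick 2: 9 + 9 + 4 = 22
  USB stick 3: 8 + 8 + 7 = 23
  USB stick 4: 8 + 7 + 4 = 19
Every load is within 23 GB, so 4 USB sticks suffice.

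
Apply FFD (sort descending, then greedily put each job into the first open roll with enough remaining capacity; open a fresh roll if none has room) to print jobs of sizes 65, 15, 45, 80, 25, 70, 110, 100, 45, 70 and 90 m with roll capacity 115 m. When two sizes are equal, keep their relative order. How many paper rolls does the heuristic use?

Sorted descending: 110, 100, 90, 80, 70, 70, 65, 45, 45, 25, 15.
  110 → roll 1 (new)  [load 110/115]
  100 → roll 2 (new)  [load 100/115]
  90 → roll 3 (new)  [load 90/115]
  80 → roll 4 (new)  [load 80/115]
  70 → roll 5 (new)  [load 70/115]
  70 → roll 6 (new)  [load 70/115]
  65 → roll 7 (new)  [load 65/115]
  45 → roll 5  [load 115/115]
  45 → roll 6  [load 115/115]
  25 → roll 3  [load 115/115]
  15 → roll 2  [load 115/115]
7 paper rolls opened.

7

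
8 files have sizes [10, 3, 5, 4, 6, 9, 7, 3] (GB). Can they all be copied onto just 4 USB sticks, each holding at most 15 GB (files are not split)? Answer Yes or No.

A valid assignment using 4 USB sticks:
  USB stick 1: 10 + 5 = 15
  USB stick 2: 9 + 6 = 15
  USB stick 3: 7 + 4 + 3 = 14
  USB stick 4: 3 = 3
Every load is within 15 GB, so 4 USB sticks suffice.

Yes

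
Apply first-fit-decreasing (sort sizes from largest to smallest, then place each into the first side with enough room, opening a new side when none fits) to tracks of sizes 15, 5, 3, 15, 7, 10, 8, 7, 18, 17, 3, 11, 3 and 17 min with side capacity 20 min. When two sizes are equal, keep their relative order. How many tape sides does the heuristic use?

8

Sorted descending: 18, 17, 17, 15, 15, 11, 10, 8, 7, 7, 5, 3, 3, 3.
  18 → side 1 (new)  [load 18/20]
  17 → side 2 (new)  [load 17/20]
  17 → side 3 (new)  [load 17/20]
  15 → side 4 (new)  [load 15/20]
  15 → side 5 (new)  [load 15/20]
  11 → side 6 (new)  [load 11/20]
  10 → side 7 (new)  [load 10/20]
  8 → side 6  [load 19/20]
  7 → side 7  [load 17/20]
  7 → side 8 (new)  [load 7/20]
  5 → side 4  [load 20/20]
  3 → side 2  [load 20/20]
  3 → side 3  [load 20/20]
  3 → side 5  [load 18/20]
8 tape sides opened.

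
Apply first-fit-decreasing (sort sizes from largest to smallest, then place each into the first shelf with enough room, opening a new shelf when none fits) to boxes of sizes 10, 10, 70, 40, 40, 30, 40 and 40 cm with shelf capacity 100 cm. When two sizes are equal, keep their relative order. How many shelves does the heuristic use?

Sorted descending: 70, 40, 40, 40, 40, 30, 10, 10.
  70 → shelf 1 (new)  [load 70/100]
  40 → shelf 2 (new)  [load 40/100]
  40 → shelf 2  [load 80/100]
  40 → shelf 3 (new)  [load 40/100]
  40 → shelf 3  [load 80/100]
  30 → shelf 1  [load 100/100]
  10 → shelf 2  [load 90/100]
  10 → shelf 2  [load 100/100]
3 shelves opened.

3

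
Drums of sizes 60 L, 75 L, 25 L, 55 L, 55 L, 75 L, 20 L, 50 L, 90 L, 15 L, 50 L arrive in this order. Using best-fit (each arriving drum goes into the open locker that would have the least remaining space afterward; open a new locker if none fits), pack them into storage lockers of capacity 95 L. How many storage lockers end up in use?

8

  60 → locker 1 (new)  [load 60/95]
  75 → locker 2 (new)  [load 75/95]
  25 → locker 1  [load 85/95]
  55 → locker 3 (new)  [load 55/95]
  55 → locker 4 (new)  [load 55/95]
  75 → locker 5 (new)  [load 75/95]
  20 → locker 2  [load 95/95]
  50 → locker 6 (new)  [load 50/95]
  90 → locker 7 (new)  [load 90/95]
  15 → locker 5  [load 90/95]
  50 → locker 8 (new)  [load 50/95]
8 storage lockers opened.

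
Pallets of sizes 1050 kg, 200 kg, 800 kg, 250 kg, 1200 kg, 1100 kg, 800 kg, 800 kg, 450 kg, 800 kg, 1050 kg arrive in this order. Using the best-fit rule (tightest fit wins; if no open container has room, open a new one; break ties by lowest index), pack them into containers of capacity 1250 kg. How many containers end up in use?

  1050 → container 1 (new)  [load 1050/1250]
  200 → container 1  [load 1250/1250]
  800 → container 2 (new)  [load 800/1250]
  250 → container 2  [load 1050/1250]
  1200 → container 3 (new)  [load 1200/1250]
  1100 → container 4 (new)  [load 1100/1250]
  800 → container 5 (new)  [load 800/1250]
  800 → container 6 (new)  [load 800/1250]
  450 → container 5  [load 1250/1250]
  800 → container 7 (new)  [load 800/1250]
  1050 → container 8 (new)  [load 1050/1250]
8 containers opened.

8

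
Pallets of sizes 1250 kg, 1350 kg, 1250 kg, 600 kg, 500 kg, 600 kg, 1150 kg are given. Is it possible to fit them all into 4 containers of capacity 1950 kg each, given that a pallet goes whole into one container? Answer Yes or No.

Yes

A valid assignment using 4 containers:
  container 1: 1350 + 600 = 1950
  container 2: 1250 + 600 = 1850
  container 3: 1250 + 500 = 1750
  container 4: 1150 = 1150
Every load is within 1950 kg, so 4 containers suffice.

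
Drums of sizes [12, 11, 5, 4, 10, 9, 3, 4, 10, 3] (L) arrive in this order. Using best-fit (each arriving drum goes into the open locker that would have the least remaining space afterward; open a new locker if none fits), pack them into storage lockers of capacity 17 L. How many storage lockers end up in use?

5

  12 → locker 1 (new)  [load 12/17]
  11 → locker 2 (new)  [load 11/17]
  5 → locker 1  [load 17/17]
  4 → locker 2  [load 15/17]
  10 → locker 3 (new)  [load 10/17]
  9 → locker 4 (new)  [load 9/17]
  3 → locker 3  [load 13/17]
  4 → locker 3  [load 17/17]
  10 → locker 5 (new)  [load 10/17]
  3 → locker 5  [load 13/17]
5 storage lockers opened.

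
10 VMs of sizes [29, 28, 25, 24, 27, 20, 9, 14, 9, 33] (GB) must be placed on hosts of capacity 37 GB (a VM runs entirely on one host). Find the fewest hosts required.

7

Total = 33 + 29 + 28 + 27 + 25 + 24 + 20 + 14 + 9 + 9 = 218 GB.
Lower bound: ⌈218/37⌉ = 6 hosts.
Also, 7 VMs each exceed 37/2 GB, and no two of those can share a host, so at least 7 hosts are needed.
A packing using 7 hosts:
  host 1: 33 = 33
  host 2: 29 = 29
  host 3: 28 + 9 = 37
  host 4: 27 + 9 = 36
  host 5: 25 = 25
  host 6: 24 = 24
  host 7: 20 + 14 = 34
This matches the lower bound, so 7 is optimal.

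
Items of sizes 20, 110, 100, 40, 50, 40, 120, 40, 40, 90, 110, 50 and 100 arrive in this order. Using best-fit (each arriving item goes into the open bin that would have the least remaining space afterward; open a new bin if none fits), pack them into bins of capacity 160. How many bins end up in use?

  20 → bin 1 (new)  [load 20/160]
  110 → bin 1  [load 130/160]
  100 → bin 2 (new)  [load 100/160]
  40 → bin 2  [load 140/160]
  50 → bin 3 (new)  [load 50/160]
  40 → bin 3  [load 90/160]
  120 → bin 4 (new)  [load 120/160]
  40 → bin 4  [load 160/160]
  40 → bin 3  [load 130/160]
  90 → bin 5 (new)  [load 90/160]
  110 → bin 6 (new)  [load 110/160]
  50 → bin 6  [load 160/160]
  100 → bin 7 (new)  [load 100/160]
7 bins opened.

7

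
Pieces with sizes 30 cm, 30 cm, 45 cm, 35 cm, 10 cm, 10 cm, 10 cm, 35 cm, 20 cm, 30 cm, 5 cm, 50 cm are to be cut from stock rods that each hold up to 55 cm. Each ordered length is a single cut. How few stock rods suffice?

Total = 50 + 45 + 35 + 35 + 30 + 30 + 30 + 20 + 10 + 10 + 10 + 5 = 310 cm.
Lower bound: ⌈310/55⌉ = 6 stock rods.
Also, 7 pieces each exceed 55/2 cm, and no two of those can share a stock rod, so at least 7 stock rods are needed.
A packing using 7 stock rods:
  stock rod 1: 50 + 5 = 55
  stock rod 2: 45 + 10 = 55
  stock rod 3: 35 + 20 = 55
  stock rod 4: 35 + 10 + 10 = 55
  stock rod 5: 30 = 30
  stock rod 6: 30 = 30
  stock rod 7: 30 = 30
This matches the lower bound, so 7 is optimal.

7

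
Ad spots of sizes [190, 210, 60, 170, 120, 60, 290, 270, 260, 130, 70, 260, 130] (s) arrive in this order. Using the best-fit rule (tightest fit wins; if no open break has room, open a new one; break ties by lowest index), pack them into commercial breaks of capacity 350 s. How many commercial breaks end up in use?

  190 → break 1 (new)  [load 190/350]
  210 → break 2 (new)  [load 210/350]
  60 → break 2  [load 270/350]
  170 → break 3 (new)  [load 170/350]
  120 → break 1  [load 310/350]
  60 → break 2  [load 330/350]
  290 → break 4 (new)  [load 290/350]
  270 → break 5 (new)  [load 270/350]
  260 → break 6 (new)  [load 260/350]
  130 → break 3  [load 300/350]
  70 → break 5  [load 340/350]
  260 → break 7 (new)  [load 260/350]
  130 → break 8 (new)  [load 130/350]
8 commercial breaks opened.

8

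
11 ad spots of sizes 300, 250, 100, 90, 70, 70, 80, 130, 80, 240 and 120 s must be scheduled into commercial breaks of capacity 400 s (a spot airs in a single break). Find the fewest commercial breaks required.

Total = 300 + 250 + 240 + 130 + 120 + 100 + 90 + 80 + 80 + 70 + 70 = 1530 s.
Lower bound: ⌈1530/400⌉ = 4 commercial breaks.
A packing using 4 commercial breaks:
  break 1: 300 + 100 = 400
  break 2: 250 + 130 = 380
  break 3: 240 + 120 = 360
  break 4: 90 + 80 + 80 + 70 + 70 = 390
This matches the lower bound, so 4 is optimal.

4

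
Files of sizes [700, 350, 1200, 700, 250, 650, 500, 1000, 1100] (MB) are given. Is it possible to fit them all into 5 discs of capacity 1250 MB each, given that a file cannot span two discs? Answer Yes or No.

No

Total = 6450 MB; ⌈6450/1250⌉ = 6.
At least 6 discs are required, but only 5 are allowed.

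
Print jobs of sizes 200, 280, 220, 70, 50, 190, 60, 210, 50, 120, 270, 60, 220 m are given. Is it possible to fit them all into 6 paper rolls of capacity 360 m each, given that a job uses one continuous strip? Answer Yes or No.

No

Total = 2000 m; ⌈2000/360⌉ = 6.
7 print jobs each exceed half the capacity and cannot share a roll, forcing at least 7 paper rolls.
At least 7 paper rolls are required, but only 6 are allowed.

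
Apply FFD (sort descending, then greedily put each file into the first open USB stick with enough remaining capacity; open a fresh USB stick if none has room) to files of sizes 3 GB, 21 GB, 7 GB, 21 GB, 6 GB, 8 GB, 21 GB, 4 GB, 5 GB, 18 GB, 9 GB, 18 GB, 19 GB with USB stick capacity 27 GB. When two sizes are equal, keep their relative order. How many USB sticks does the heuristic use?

Sorted descending: 21, 21, 21, 19, 18, 18, 9, 8, 7, 6, 5, 4, 3.
  21 → USB stick 1 (new)  [load 21/27]
  21 → USB stick 2 (new)  [load 21/27]
  21 → USB stick 3 (new)  [load 21/27]
  19 → USB stick 4 (new)  [load 19/27]
  18 → USB stick 5 (new)  [load 18/27]
  18 → USB stick 6 (new)  [load 18/27]
  9 → USB stick 5  [load 27/27]
  8 → USB stick 4  [load 27/27]
  7 → USB stick 6  [load 25/27]
  6 → USB stick 1  [load 27/27]
  5 → USB stick 2  [load 26/27]
  4 → USB stick 3  [load 25/27]
  3 → USB stick 7 (new)  [load 3/27]
7 USB sticks opened.

7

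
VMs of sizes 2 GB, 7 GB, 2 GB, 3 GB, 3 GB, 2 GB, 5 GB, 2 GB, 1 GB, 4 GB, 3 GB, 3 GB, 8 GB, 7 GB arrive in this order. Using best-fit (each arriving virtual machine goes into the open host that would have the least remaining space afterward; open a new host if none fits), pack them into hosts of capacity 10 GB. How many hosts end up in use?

6

  2 → host 1 (new)  [load 2/10]
  7 → host 1  [load 9/10]
  2 → host 2 (new)  [load 2/10]
  3 → host 2  [load 5/10]
  3 → host 2  [load 8/10]
  2 → host 2  [load 10/10]
  5 → host 3 (new)  [load 5/10]
  2 → host 3  [load 7/10]
  1 → host 1  [load 10/10]
  4 → host 4 (new)  [load 4/10]
  3 → host 3  [load 10/10]
  3 → host 4  [load 7/10]
  8 → host 5 (new)  [load 8/10]
  7 → host 6 (new)  [load 7/10]
6 hosts opened.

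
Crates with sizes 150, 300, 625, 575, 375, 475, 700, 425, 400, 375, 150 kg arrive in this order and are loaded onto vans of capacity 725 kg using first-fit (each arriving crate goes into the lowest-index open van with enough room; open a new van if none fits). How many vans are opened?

9

  150 → van 1 (new)  [load 150/725]
  300 → van 1  [load 450/725]
  625 → van 2 (new)  [load 625/725]
  575 → van 3 (new)  [load 575/725]
  375 → van 4 (new)  [load 375/725]
  475 → van 5 (new)  [load 475/725]
  700 → van 6 (new)  [load 700/725]
  425 → van 7 (new)  [load 425/725]
  400 → van 8 (new)  [load 400/725]
  375 → van 9 (new)  [load 375/725]
  150 → van 1  [load 600/725]
9 vans opened.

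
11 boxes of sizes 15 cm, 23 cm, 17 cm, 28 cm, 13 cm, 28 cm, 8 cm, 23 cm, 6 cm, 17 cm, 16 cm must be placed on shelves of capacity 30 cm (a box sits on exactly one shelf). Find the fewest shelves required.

Total = 28 + 28 + 23 + 23 + 17 + 17 + 16 + 15 + 13 + 8 + 6 = 194 cm.
Lower bound: ⌈194/30⌉ = 7 shelves.
A packing using 8 shelves:
  shelf 1: 28 = 28
  shelf 2: 28 = 28
  shelf 3: 23 + 6 = 29
  shelf 4: 23 = 23
  shelf 5: 17 + 13 = 30
  shelf 6: 17 + 8 = 25
  shelf 7: 16 = 16
  shelf 8: 15 = 15
No arrangement into 7 shelves stays within capacity, so 8 is optimal.

8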